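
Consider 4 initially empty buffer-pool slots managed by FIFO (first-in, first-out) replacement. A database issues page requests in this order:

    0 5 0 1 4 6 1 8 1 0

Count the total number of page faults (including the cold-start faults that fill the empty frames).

7

0 → fault, frames {0}
5 → fault, frames {0,5}
0 → hit
1 → fault, frames {0,5,1}
4 → fault, frames {0,5,1,4}
6 → fault, evict 0, frames {5,1,4,6}
1 → hit
8 → fault, evict 5, frames {1,4,6,8}
1 → hit
0 → fault, evict 1, frames {4,6,8,0}
Page faults: 7.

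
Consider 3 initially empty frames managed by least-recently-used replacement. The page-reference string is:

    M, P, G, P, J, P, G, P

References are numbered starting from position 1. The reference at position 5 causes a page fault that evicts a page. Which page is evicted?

M

pos 1: M → miss, frames (M)
pos 2: P → miss, frames (M P)
pos 3: G → miss, frames (M P G)
pos 4: P → hit
pos 5: J → miss, evict M, frames (G P J)
At position 5, page M is evicted.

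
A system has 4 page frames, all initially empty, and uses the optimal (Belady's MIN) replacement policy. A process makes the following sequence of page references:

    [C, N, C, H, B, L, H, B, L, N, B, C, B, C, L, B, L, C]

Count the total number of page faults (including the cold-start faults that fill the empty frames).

6

C -> fault, frames (C)
N -> fault, frames (C N)
C -> hit
H -> fault, frames (C N H)
B -> fault, frames (C N H B)
L -> fault, evict C, frames (N H B L)
H -> hit
B -> hit
L -> hit
N -> hit
B -> hit
C -> fault, evict H, frames (N B L C)
B -> hit
C -> hit
L -> hit
B -> hit
L -> hit
C -> hit
Page faults: 6.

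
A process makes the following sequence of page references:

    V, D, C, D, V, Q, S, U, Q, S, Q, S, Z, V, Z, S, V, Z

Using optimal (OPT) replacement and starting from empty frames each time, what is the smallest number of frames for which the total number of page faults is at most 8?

3

f=1: 18 faults
f=2: 12 faults
f=3: 8 faults
f=4: 7 faults
f=5: 7 faults
f=6: 7 faults
f=7: 7 faults
Smallest f with faults ≤ 8 is 3.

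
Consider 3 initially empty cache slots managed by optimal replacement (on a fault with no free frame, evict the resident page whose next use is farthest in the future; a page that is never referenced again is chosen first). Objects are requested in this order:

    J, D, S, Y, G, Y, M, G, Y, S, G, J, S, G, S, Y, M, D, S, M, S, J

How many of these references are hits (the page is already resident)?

J -> miss, frames {J}
D -> miss, frames {J,D}
S -> miss, frames {J,D,S}
Y -> miss, evict D, frames {J,S,Y}
G -> miss, evict J, frames {S,Y,G}
Y -> hit
M -> miss, evict S, frames {Y,G,M}
G -> hit
Y -> hit
S -> miss, evict M, frames {Y,G,S}
G -> hit
J -> miss, evict Y, frames {G,S,J}
S -> hit
G -> hit
S -> hit
Y -> miss, evict G, frames {S,J,Y}
M -> miss, evict Y, frames {S,J,M}
D -> miss, evict J, frames {S,M,D}
S -> hit
M -> hit
S -> hit
J -> miss, evict D, frames {S,M,J}
Hits: 10.

10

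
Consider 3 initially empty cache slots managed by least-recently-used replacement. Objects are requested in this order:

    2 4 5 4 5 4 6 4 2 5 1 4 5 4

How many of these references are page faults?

2 -> fault, frames {2}
4 -> fault, frames {2,4}
5 -> fault, frames {2,4,5}
4 -> hit
5 -> hit
4 -> hit
6 -> fault, evict 2, frames {5,4,6}
4 -> hit
2 -> fault, evict 5, frames {6,4,2}
5 -> fault, evict 6, frames {4,2,5}
1 -> fault, evict 4, frames {2,5,1}
4 -> fault, evict 2, frames {5,1,4}
5 -> hit
4 -> hit
Page faults: 8.

8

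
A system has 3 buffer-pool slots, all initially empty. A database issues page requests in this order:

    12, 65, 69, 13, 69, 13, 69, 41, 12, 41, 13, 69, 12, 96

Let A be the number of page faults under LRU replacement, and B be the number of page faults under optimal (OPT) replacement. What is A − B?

Under LRU: F F F F . . . F F . F F F F → 10 faults.
Under OPT: F F F F . . . F . . . F . F → 7 faults.
A − B = 10 − 7 = 3.

3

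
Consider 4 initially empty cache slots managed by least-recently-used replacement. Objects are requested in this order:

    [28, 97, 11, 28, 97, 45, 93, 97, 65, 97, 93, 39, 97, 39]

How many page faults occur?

7

28 → fault, frames [28]
97 → fault, frames [28, 97]
11 → fault, frames [28, 97, 11]
28 → hit
97 → hit
45 → fault, frames [11, 28, 97, 45]
93 → fault, evict 11, frames [28, 97, 45, 93]
97 → hit
65 → fault, evict 28, frames [45, 93, 97, 65]
97 → hit
93 → hit
39 → fault, evict 45, frames [65, 97, 93, 39]
97 → hit
39 → hit
Page faults: 7.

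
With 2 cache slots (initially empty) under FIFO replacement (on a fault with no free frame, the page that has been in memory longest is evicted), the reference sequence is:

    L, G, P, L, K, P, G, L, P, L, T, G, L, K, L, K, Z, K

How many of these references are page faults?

14

L → fault, frames {L}
G → fault, frames {L,G}
P → fault, evict L, frames {G,P}
L → fault, evict G, frames {P,L}
K → fault, evict P, frames {L,K}
P → fault, evict L, frames {K,P}
G → fault, evict K, frames {P,G}
L → fault, evict P, frames {G,L}
P → fault, evict G, frames {L,P}
L → hit
T → fault, evict L, frames {P,T}
G → fault, evict P, frames {T,G}
L → fault, evict T, frames {G,L}
K → fault, evict G, frames {L,K}
L → hit
K → hit
Z → fault, evict L, frames {K,Z}
K → hit
Page faults: 14.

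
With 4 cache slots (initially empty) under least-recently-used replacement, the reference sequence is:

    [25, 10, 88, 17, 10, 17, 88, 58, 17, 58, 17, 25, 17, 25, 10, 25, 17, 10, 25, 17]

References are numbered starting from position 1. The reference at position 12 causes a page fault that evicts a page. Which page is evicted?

pos 1: 25 → miss, frames [25]
pos 2: 10 → miss, frames [25, 10]
pos 3: 88 → miss, frames [25, 10, 88]
pos 4: 17 → miss, frames [25, 10, 88, 17]
pos 5: 10 → hit
pos 6: 17 → hit
pos 7: 88 → hit
pos 8: 58 → miss, evict 25, frames [10, 17, 88, 58]
pos 9: 17 → hit
pos 10: 58 → hit
pos 11: 17 → hit
pos 12: 25 → miss, evict 10, frames [88, 58, 17, 25]
At position 12, page 10 is evicted.

10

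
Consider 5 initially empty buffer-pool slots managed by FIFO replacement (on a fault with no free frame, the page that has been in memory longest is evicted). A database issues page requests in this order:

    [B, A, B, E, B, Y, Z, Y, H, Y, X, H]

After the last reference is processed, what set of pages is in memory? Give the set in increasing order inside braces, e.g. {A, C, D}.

{E, H, X, Y, Z}

B → miss, frames {B}
A → miss, frames {B,A}
B → hit
E → miss, frames {B,A,E}
B → hit
Y → miss, frames {B,A,E,Y}
Z → miss, frames {B,A,E,Y,Z}
Y → hit
H → miss, evict B, frames {A,E,Y,Z,H}
Y → hit
X → miss, evict A, frames {E,Y,Z,H,X}
H → hit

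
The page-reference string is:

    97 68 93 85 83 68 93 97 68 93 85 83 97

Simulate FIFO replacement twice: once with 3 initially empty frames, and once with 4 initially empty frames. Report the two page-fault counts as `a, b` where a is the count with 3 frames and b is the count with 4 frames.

3 frames: F F F F F F F F . . F F . → 10 faults.
4 frames: F F F F F . . F F F F F F → 11 faults.
11 > 10: adding a frame increased faults — Belady's anomaly.

10, 11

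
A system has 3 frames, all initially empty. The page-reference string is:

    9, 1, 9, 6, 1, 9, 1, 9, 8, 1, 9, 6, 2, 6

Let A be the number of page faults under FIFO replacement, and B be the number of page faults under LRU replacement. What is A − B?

1

Under FIFO: F F . F . . . . F . F . F F → 7 faults.
Under LRU: F F . F . . . . F . . F F . → 6 faults.
A − B = 7 − 6 = 1.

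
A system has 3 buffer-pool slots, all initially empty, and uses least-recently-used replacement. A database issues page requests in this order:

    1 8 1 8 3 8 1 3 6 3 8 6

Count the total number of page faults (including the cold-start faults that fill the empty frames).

5

1: miss, frames [1]
8: miss, frames [1, 8]
1: hit
8: hit
3: miss, frames [1, 8, 3]
8: hit
1: hit
3: hit
6: miss, evict 8, frames [1, 3, 6]
3: hit
8: miss, evict 1, frames [6, 3, 8]
6: hit
Page faults: 5.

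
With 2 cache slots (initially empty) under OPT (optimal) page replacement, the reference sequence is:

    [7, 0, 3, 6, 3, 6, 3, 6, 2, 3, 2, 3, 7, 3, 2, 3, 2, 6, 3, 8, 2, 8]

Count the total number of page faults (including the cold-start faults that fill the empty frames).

10

7 -> fault, frames {7}
0 -> fault, frames {7,0}
3 -> fault, evict 0, frames {7,3}
6 -> fault, evict 7, frames {3,6}
3 -> hit
6 -> hit
3 -> hit
6 -> hit
2 -> fault, evict 6, frames {3,2}
3 -> hit
2 -> hit
3 -> hit
7 -> fault, evict 2, frames {3,7}
3 -> hit
2 -> fault, evict 7, frames {3,2}
3 -> hit
2 -> hit
6 -> fault, evict 2, frames {3,6}
3 -> hit
8 -> fault, evict 6, frames {3,8}
2 -> fault, evict 3, frames {8,2}
8 -> hit
Page faults: 10.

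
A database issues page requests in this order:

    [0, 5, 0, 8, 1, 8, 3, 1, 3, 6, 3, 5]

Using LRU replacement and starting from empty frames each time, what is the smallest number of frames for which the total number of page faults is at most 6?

6

f=1: 12 faults
f=2: 8 faults
f=3: 7 faults
f=4: 7 faults
f=5: 7 faults
f=6: 6 faults
Smallest f with faults ≤ 6 is 6.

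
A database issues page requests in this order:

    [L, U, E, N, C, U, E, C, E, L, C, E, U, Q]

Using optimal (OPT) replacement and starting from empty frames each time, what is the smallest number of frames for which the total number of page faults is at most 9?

f=1: 14 faults
f=2: 10 faults
f=3: 8 faults
f=4: 6 faults
f=5: 6 faults
f=6: 6 faults
Smallest f with faults ≤ 9 is 3.

3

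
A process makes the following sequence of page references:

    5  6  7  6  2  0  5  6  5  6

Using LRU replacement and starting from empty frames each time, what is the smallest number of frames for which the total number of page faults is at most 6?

4

f=1: 10 faults
f=2: 7 faults
f=3: 7 faults
f=4: 6 faults
f=5: 5 faults
Smallest f with faults ≤ 6 is 4.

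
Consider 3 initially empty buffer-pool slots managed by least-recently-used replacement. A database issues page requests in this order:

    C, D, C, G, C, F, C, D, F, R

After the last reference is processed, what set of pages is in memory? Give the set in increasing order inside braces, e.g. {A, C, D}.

C: miss, frames (C)
D: miss, frames (C D)
C: hit
G: miss, frames (D C G)
C: hit
F: miss, evict D, frames (G C F)
C: hit
D: miss, evict G, frames (F C D)
F: hit
R: miss, evict C, frames (D F R)

{D, F, R}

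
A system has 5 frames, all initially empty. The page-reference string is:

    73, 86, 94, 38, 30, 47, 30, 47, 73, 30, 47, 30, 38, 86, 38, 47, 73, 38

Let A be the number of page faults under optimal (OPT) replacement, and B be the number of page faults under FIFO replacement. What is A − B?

Under OPT: F F F F F F . . . . . . . . . . . . → 6 faults.
Under FIFO: F F F F F F . . F . . . . F . . . . → 8 faults.
A − B = 6 − 8 = -2.

-2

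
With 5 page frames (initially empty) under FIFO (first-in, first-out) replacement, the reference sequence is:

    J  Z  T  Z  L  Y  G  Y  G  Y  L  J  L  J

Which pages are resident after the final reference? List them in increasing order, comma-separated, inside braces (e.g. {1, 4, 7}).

{G, J, L, T, Y}

J -> miss, frames {J}
Z -> miss, frames {J,Z}
T -> miss, frames {J,Z,T}
Z -> hit
L -> miss, frames {J,Z,T,L}
Y -> miss, frames {J,Z,T,L,Y}
G -> miss, evict J, frames {Z,T,L,Y,G}
Y -> hit
G -> hit
Y -> hit
L -> hit
J -> miss, evict Z, frames {T,L,Y,G,J}
L -> hit
J -> hit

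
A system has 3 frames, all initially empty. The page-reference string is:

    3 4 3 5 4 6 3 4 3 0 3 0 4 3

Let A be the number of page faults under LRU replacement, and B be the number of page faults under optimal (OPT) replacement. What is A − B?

1

Under LRU: F F . F . F F . . F . . . . → 6 faults.
Under OPT: F F . F . F . . . F . . . . → 5 faults.
A − B = 6 − 5 = 1.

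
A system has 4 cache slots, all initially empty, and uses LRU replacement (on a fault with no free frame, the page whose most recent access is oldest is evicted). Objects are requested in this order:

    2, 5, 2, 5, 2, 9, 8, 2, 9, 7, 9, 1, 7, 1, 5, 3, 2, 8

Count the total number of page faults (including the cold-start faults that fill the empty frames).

10

2: miss, frames [2]
5: miss, frames [2, 5]
2: hit
5: hit
2: hit
9: miss, frames [5, 2, 9]
8: miss, frames [5, 2, 9, 8]
2: hit
9: hit
7: miss, evict 5, frames [8, 2, 9, 7]
9: hit
1: miss, evict 8, frames [2, 7, 9, 1]
7: hit
1: hit
5: miss, evict 2, frames [9, 7, 1, 5]
3: miss, evict 9, frames [7, 1, 5, 3]
2: miss, evict 7, frames [1, 5, 3, 2]
8: miss, evict 1, frames [5, 3, 2, 8]
Page faults: 10.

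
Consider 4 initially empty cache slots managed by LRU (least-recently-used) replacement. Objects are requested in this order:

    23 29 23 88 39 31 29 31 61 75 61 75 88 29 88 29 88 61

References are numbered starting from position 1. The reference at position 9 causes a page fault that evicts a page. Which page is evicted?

88

pos 1: 23: fault, frames (23)
pos 2: 29: fault, frames (23 29)
pos 3: 23: hit
pos 4: 88: fault, frames (29 23 88)
pos 5: 39: fault, frames (29 23 88 39)
pos 6: 31: fault, evict 29, frames (23 88 39 31)
pos 7: 29: fault, evict 23, frames (88 39 31 29)
pos 8: 31: hit
pos 9: 61: fault, evict 88, frames (39 29 31 61)
At position 9, page 88 is evicted.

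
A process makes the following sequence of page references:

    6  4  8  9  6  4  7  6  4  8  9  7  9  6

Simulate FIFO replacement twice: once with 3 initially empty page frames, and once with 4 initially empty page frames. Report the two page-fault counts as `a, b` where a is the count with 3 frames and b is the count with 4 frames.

3 frames: F F F F F F F . . F F . . F → 10 faults.
4 frames: F F F F . . F F F F F F . F → 11 faults.
11 > 10: adding a frame increased faults — Belady's anomaly.

10, 11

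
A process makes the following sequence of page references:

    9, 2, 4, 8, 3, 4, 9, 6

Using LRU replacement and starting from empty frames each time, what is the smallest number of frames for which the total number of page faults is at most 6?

5

f=1: 8 faults
f=2: 8 faults
f=3: 7 faults
f=4: 7 faults
f=5: 6 faults
f=6: 6 faults
Smallest f with faults ≤ 6 is 5.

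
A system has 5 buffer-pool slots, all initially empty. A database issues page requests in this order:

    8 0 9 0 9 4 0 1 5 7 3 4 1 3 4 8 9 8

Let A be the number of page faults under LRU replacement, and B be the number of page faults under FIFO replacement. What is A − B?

Under LRU: F F F . . F . F F F F F . . . F F . → 11 faults.
Under FIFO: F F F . . F . F F F F . . . . F F . → 10 faults.
A − B = 11 − 10 = 1.

1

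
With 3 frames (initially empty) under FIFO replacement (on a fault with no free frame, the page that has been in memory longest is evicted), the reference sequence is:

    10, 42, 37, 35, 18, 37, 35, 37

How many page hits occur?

3

10: miss, frames [10]
42: miss, frames [10, 42]
37: miss, frames [10, 42, 37]
35: miss, evict 10, frames [42, 37, 35]
18: miss, evict 42, frames [37, 35, 18]
37: hit
35: hit
37: hit
Hits: 3.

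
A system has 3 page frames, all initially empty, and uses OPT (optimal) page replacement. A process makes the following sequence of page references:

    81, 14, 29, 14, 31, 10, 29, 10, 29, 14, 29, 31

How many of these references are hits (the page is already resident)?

81 → fault, frames {81}
14 → fault, frames {81,14}
29 → fault, frames {81,14,29}
14 → hit
31 → fault, evict 81, frames {14,29,31}
10 → fault, evict 31, frames {14,29,10}
29 → hit
10 → hit
29 → hit
14 → hit
29 → hit
31 → fault, evict 10, frames {14,29,31}
Hits: 6.

6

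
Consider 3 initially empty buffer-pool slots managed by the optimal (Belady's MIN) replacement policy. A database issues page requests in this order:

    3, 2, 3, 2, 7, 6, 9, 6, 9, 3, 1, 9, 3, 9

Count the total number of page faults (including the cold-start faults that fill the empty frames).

3: fault, frames [3]
2: fault, frames [3, 2]
3: hit
2: hit
7: fault, frames [3, 2, 7]
6: fault, evict 7, frames [3, 2, 6]
9: fault, evict 2, frames [3, 6, 9]
6: hit
9: hit
3: hit
1: fault, evict 6, frames [3, 9, 1]
9: hit
3: hit
9: hit
Page faults: 6.

6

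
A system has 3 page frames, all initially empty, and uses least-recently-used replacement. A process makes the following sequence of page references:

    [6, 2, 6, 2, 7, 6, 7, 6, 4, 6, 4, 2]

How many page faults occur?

5

6: miss, frames [6]
2: miss, frames [6, 2]
6: hit
2: hit
7: miss, frames [6, 2, 7]
6: hit
7: hit
6: hit
4: miss, evict 2, frames [7, 6, 4]
6: hit
4: hit
2: miss, evict 7, frames [6, 4, 2]
Page faults: 5.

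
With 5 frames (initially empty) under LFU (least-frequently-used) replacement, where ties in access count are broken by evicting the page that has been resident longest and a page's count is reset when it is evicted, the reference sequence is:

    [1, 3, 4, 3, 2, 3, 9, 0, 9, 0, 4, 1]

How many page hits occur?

1: miss, frames [1]
3: miss, frames [1, 3]
4: miss, frames [1, 3, 4]
3: hit
2: miss, frames [1, 3, 4, 2]
3: hit
9: miss, frames [1, 3, 4, 2, 9]
0: miss, evict 1, frames [3, 4, 2, 9, 0]
9: hit
0: hit
4: hit
1: miss, evict 2, frames [3, 4, 9, 0, 1]
Hits: 5.

5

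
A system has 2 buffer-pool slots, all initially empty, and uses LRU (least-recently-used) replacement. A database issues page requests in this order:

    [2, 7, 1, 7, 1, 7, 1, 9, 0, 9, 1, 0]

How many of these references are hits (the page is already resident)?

2 → fault, frames (2)
7 → fault, frames (2 7)
1 → fault, evict 2, frames (7 1)
7 → hit
1 → hit
7 → hit
1 → hit
9 → fault, evict 7, frames (1 9)
0 → fault, evict 1, frames (9 0)
9 → hit
1 → fault, evict 0, frames (9 1)
0 → fault, evict 9, frames (1 0)
Hits: 5.

5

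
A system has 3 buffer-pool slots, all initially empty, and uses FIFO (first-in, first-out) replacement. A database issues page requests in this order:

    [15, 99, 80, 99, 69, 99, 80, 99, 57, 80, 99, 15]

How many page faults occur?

15: fault, frames [15]
99: fault, frames [15, 99]
80: fault, frames [15, 99, 80]
99: hit
69: fault, evict 15, frames [99, 80, 69]
99: hit
80: hit
99: hit
57: fault, evict 99, frames [80, 69, 57]
80: hit
99: fault, evict 80, frames [69, 57, 99]
15: fault, evict 69, frames [57, 99, 15]
Page faults: 7.

7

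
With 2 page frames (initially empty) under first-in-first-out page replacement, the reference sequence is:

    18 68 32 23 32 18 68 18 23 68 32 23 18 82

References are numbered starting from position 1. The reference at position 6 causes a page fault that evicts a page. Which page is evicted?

pos 1: 18: miss, frames {18}
pos 2: 68: miss, frames {18,68}
pos 3: 32: miss, evict 18, frames {68,32}
pos 4: 23: miss, evict 68, frames {32,23}
pos 5: 32: hit
pos 6: 18: miss, evict 32, frames {23,18}
At position 6, page 32 is evicted.

32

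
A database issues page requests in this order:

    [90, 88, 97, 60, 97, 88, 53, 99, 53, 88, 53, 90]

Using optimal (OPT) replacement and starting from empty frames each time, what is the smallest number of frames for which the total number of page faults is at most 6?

4

f=1: 12 faults
f=2: 9 faults
f=3: 7 faults
f=4: 6 faults
f=5: 6 faults
f=6: 6 faults
Smallest f with faults ≤ 6 is 4.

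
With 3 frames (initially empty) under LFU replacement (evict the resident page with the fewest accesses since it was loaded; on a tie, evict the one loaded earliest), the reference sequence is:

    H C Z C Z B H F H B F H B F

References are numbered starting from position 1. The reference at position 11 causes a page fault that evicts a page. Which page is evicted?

pos 1: H -> fault, frames {H}
pos 2: C -> fault, frames {H,C}
pos 3: Z -> fault, frames {H,C,Z}
pos 4: C -> hit
pos 5: Z -> hit
pos 6: B -> fault, evict H, frames {C,Z,B}
pos 7: H -> fault, evict B, frames {C,Z,H}
pos 8: F -> fault, evict H, frames {C,Z,F}
pos 9: H -> fault, evict F, frames {C,Z,H}
pos 10: B -> fault, evict H, frames {C,Z,B}
pos 11: F -> fault, evict B, frames {C,Z,F}
At position 11, page B is evicted.

B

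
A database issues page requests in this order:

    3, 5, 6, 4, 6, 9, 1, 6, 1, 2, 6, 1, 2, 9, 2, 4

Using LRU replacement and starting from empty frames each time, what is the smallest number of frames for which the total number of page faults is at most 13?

f=1: 16 faults
f=2: 13 faults
f=3: 9 faults
f=4: 8 faults
f=5: 7 faults
f=6: 7 faults
f=7: 7 faults
Smallest f with faults ≤ 13 is 2.

2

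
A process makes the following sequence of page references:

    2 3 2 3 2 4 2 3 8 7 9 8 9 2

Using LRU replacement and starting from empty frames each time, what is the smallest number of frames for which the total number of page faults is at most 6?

5

f=1: 14 faults
f=2: 9 faults
f=3: 7 faults
f=4: 7 faults
f=5: 6 faults
f=6: 6 faults
Smallest f with faults ≤ 6 is 5.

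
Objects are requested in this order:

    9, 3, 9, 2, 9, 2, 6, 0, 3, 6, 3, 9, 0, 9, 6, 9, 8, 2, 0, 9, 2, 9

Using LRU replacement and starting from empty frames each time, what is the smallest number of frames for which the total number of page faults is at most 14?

3

f=1: 22 faults
f=2: 15 faults
f=3: 13 faults
f=4: 10 faults
f=5: 7 faults
f=6: 6 faults
Smallest f with faults ≤ 14 is 3.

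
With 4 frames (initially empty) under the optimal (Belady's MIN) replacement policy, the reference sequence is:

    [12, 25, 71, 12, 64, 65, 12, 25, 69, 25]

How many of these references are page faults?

6

12 -> miss, frames (12)
25 -> miss, frames (12 25)
71 -> miss, frames (12 25 71)
12 -> hit
64 -> miss, frames (12 25 71 64)
65 -> miss, evict 64, frames (12 25 71 65)
12 -> hit
25 -> hit
69 -> miss, evict 65, frames (12 25 71 69)
25 -> hit
Page faults: 6.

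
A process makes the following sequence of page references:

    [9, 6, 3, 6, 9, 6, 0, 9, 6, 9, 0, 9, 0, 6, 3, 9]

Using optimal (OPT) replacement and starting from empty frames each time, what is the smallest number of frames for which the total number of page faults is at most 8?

3

f=1: 16 faults
f=2: 9 faults
f=3: 5 faults
f=4: 4 faults
Smallest f with faults ≤ 8 is 3.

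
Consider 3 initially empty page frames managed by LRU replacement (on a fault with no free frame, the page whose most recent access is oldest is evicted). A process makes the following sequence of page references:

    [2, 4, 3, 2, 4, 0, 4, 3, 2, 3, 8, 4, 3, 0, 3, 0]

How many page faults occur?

9

2: miss, frames {2}
4: miss, frames {2,4}
3: miss, frames {2,4,3}
2: hit
4: hit
0: miss, evict 3, frames {2,4,0}
4: hit
3: miss, evict 2, frames {0,4,3}
2: miss, evict 0, frames {4,3,2}
3: hit
8: miss, evict 4, frames {2,3,8}
4: miss, evict 2, frames {3,8,4}
3: hit
0: miss, evict 8, frames {4,3,0}
3: hit
0: hit
Page faults: 9.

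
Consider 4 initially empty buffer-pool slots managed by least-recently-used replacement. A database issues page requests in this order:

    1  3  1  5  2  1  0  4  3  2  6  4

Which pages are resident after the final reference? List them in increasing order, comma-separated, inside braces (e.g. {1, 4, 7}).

1 -> fault, frames [1]
3 -> fault, frames [1, 3]
1 -> hit
5 -> fault, frames [3, 1, 5]
2 -> fault, frames [3, 1, 5, 2]
1 -> hit
0 -> fault, evict 3, frames [5, 2, 1, 0]
4 -> fault, evict 5, frames [2, 1, 0, 4]
3 -> fault, evict 2, frames [1, 0, 4, 3]
2 -> fault, evict 1, frames [0, 4, 3, 2]
6 -> fault, evict 0, frames [4, 3, 2, 6]
4 -> hit

{2, 3, 4, 6}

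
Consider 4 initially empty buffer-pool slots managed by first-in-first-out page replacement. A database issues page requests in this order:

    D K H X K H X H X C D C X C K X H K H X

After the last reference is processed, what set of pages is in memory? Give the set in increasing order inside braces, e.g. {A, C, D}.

D: fault, frames {D}
K: fault, frames {D,K}
H: fault, frames {D,K,H}
X: fault, frames {D,K,H,X}
K: hit
H: hit
X: hit
H: hit
X: hit
C: fault, evict D, frames {K,H,X,C}
D: fault, evict K, frames {H,X,C,D}
C: hit
X: hit
C: hit
K: fault, evict H, frames {X,C,D,K}
X: hit
H: fault, evict X, frames {C,D,K,H}
K: hit
H: hit
X: fault, evict C, frames {D,K,H,X}

{D, H, K, X}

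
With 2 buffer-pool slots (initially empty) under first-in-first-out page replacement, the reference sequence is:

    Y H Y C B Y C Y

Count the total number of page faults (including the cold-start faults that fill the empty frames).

6

Y → miss, frames (Y)
H → miss, frames (Y H)
Y → hit
C → miss, evict Y, frames (H C)
B → miss, evict H, frames (C B)
Y → miss, evict C, frames (B Y)
C → miss, evict B, frames (Y C)
Y → hit
Page faults: 6.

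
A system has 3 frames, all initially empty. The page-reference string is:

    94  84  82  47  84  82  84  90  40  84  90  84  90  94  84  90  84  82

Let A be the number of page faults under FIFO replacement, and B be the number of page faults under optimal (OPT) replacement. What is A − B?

Under FIFO: F F F F . . . F F F . . . F . F . F → 10 faults.
Under OPT: F F F F . . . F F . . . . F . . . F → 8 faults.
A − B = 10 − 8 = 2.

2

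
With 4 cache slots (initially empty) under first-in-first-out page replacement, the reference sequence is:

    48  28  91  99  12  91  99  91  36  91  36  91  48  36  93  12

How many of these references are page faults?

8

48 → fault, frames [48]
28 → fault, frames [48, 28]
91 → fault, frames [48, 28, 91]
99 → fault, frames [48, 28, 91, 99]
12 → fault, evict 48, frames [28, 91, 99, 12]
91 → hit
99 → hit
91 → hit
36 → fault, evict 28, frames [91, 99, 12, 36]
91 → hit
36 → hit
91 → hit
48 → fault, evict 91, frames [99, 12, 36, 48]
36 → hit
93 → fault, evict 99, frames [12, 36, 48, 93]
12 → hit
Page faults: 8.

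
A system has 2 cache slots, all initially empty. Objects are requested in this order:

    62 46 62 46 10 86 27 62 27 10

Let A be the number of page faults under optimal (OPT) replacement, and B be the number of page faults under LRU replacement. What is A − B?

-1

Under OPT: F F . . F F F . . F → 6 faults.
Under LRU: F F . . F F F F . F → 7 faults.
A − B = 6 − 7 = -1.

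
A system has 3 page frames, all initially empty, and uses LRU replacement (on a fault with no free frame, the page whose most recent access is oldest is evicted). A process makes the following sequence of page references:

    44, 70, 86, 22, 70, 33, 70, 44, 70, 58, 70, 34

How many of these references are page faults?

8

44 → fault, frames {44}
70 → fault, frames {44,70}
86 → fault, frames {44,70,86}
22 → fault, evict 44, frames {70,86,22}
70 → hit
33 → fault, evict 86, frames {22,70,33}
70 → hit
44 → fault, evict 22, frames {33,70,44}
70 → hit
58 → fault, evict 33, frames {44,70,58}
70 → hit
34 → fault, evict 44, frames {58,70,34}
Page faults: 8.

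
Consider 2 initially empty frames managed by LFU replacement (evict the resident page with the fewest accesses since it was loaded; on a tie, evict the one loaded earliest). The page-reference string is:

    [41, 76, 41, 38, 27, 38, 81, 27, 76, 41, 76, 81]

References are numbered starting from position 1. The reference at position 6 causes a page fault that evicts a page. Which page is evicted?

27

pos 1: 41: miss, frames [41]
pos 2: 76: miss, frames [41, 76]
pos 3: 41: hit
pos 4: 38: miss, evict 76, frames [41, 38]
pos 5: 27: miss, evict 38, frames [41, 27]
pos 6: 38: miss, evict 27, frames [41, 38]
At position 6, page 27 is evicted.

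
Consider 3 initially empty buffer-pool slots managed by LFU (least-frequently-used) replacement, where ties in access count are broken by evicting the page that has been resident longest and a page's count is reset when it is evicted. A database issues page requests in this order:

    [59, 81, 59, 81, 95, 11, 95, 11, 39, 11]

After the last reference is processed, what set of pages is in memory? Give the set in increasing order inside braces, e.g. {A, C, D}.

{11, 59, 81}

59: fault, frames {59}
81: fault, frames {59,81}
59: hit
81: hit
95: fault, frames {59,81,95}
11: fault, evict 95, frames {59,81,11}
95: fault, evict 11, frames {59,81,95}
11: fault, evict 95, frames {59,81,11}
39: fault, evict 11, frames {59,81,39}
11: fault, evict 39, frames {59,81,11}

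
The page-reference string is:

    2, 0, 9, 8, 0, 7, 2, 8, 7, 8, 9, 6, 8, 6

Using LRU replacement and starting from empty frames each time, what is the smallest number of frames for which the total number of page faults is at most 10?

3

f=1: 14 faults
f=2: 12 faults
f=3: 9 faults
f=4: 8 faults
f=5: 6 faults
f=6: 6 faults
Smallest f with faults ≤ 10 is 3.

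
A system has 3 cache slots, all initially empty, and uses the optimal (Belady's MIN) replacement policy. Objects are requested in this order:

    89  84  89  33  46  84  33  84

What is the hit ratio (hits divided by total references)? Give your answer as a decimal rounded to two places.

0.50

89 -> miss, frames {89}
84 -> miss, frames {89,84}
89 -> hit
33 -> miss, frames {89,84,33}
46 -> miss, evict 89, frames {84,33,46}
84 -> hit
33 -> hit
84 -> hit
Hits: 4 of 8 references → 4/8 = 0.5000.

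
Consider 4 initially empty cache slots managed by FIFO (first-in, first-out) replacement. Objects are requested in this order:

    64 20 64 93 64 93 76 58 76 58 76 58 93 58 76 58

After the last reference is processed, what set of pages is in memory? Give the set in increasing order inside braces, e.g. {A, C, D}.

64 → miss, frames {64}
20 → miss, frames {64,20}
64 → hit
93 → miss, frames {64,20,93}
64 → hit
93 → hit
76 → miss, frames {64,20,93,76}
58 → miss, evict 64, frames {20,93,76,58}
76 → hit
58 → hit
76 → hit
58 → hit
93 → hit
58 → hit
76 → hit
58 → hit

{20, 58, 76, 93}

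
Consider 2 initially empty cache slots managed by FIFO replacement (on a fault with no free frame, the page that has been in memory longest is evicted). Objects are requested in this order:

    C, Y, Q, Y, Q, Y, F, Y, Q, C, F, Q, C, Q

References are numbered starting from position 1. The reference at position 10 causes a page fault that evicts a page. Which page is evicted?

Y

pos 1: C -> fault, frames [C]
pos 2: Y -> fault, frames [C, Y]
pos 3: Q -> fault, evict C, frames [Y, Q]
pos 4: Y -> hit
pos 5: Q -> hit
pos 6: Y -> hit
pos 7: F -> fault, evict Y, frames [Q, F]
pos 8: Y -> fault, evict Q, frames [F, Y]
pos 9: Q -> fault, evict F, frames [Y, Q]
pos 10: C -> fault, evict Y, frames [Q, C]
At position 10, page Y is evicted.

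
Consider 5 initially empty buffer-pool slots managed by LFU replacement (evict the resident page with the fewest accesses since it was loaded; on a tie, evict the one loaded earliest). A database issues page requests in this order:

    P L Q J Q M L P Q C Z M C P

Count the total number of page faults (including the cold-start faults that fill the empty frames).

P → miss, frames (P)
L → miss, frames (P L)
Q → miss, frames (P L Q)
J → miss, frames (P L Q J)
Q → hit
M → miss, frames (P L Q J M)
L → hit
P → hit
Q → hit
C → miss, evict J, frames (P L Q M C)
Z → miss, evict M, frames (P L Q C Z)
M → miss, evict C, frames (P L Q Z M)
C → miss, evict Z, frames (P L Q M C)
P → hit
Page faults: 9.

9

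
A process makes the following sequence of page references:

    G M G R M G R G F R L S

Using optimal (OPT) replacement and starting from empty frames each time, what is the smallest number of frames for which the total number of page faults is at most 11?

f=1: 12 faults
f=2: 7 faults
f=3: 6 faults
f=4: 6 faults
f=5: 6 faults
f=6: 6 faults
Smallest f with faults ≤ 11 is 2.

2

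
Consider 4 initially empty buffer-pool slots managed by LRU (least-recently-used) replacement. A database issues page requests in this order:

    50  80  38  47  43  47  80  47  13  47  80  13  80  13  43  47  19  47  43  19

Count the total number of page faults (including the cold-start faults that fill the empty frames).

50 -> fault, frames {50}
80 -> fault, frames {50,80}
38 -> fault, frames {50,80,38}
47 -> fault, frames {50,80,38,47}
43 -> fault, evict 50, frames {80,38,47,43}
47 -> hit
80 -> hit
47 -> hit
13 -> fault, evict 38, frames {43,80,47,13}
47 -> hit
80 -> hit
13 -> hit
80 -> hit
13 -> hit
43 -> hit
47 -> hit
19 -> fault, evict 80, frames {13,43,47,19}
47 -> hit
43 -> hit
19 -> hit
Page faults: 7.

7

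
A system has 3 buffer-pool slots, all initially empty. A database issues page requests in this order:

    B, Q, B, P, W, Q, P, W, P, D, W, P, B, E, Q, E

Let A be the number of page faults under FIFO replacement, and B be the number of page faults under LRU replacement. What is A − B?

-1

Under FIFO: F F . F F . . . . F . . F F F . → 8 faults.
Under LRU: F F . F F F . . . F . . F F F . → 9 faults.
A − B = 8 − 9 = -1.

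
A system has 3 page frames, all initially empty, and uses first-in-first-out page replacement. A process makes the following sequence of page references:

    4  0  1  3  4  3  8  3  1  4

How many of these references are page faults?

7

4 -> fault, frames (4)
0 -> fault, frames (4 0)
1 -> fault, frames (4 0 1)
3 -> fault, evict 4, frames (0 1 3)
4 -> fault, evict 0, frames (1 3 4)
3 -> hit
8 -> fault, evict 1, frames (3 4 8)
3 -> hit
1 -> fault, evict 3, frames (4 8 1)
4 -> hit
Page faults: 7.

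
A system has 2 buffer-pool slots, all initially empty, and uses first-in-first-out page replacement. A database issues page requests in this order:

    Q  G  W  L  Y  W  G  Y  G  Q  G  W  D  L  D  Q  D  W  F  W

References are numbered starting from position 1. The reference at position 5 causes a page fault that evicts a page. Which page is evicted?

W

pos 1: Q -> fault, frames [Q]
pos 2: G -> fault, frames [Q, G]
pos 3: W -> fault, evict Q, frames [G, W]
pos 4: L -> fault, evict G, frames [W, L]
pos 5: Y -> fault, evict W, frames [L, Y]
At position 5, page W is evicted.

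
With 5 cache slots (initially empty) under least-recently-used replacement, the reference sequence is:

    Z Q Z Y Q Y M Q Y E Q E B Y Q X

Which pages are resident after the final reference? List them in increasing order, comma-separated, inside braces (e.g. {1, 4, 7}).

Z → fault, frames (Z)
Q → fault, frames (Z Q)
Z → hit
Y → fault, frames (Q Z Y)
Q → hit
Y → hit
M → fault, frames (Z Q Y M)
Q → hit
Y → hit
E → fault, frames (Z M Q Y E)
Q → hit
E → hit
B → fault, evict Z, frames (M Y Q E B)
Y → hit
Q → hit
X → fault, evict M, frames (E B Y Q X)

{B, E, Q, X, Y}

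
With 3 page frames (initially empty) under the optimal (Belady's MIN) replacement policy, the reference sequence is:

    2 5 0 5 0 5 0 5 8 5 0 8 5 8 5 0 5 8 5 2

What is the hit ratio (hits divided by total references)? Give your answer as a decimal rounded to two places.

2 -> fault, frames [2]
5 -> fault, frames [2, 5]
0 -> fault, frames [2, 5, 0]
5 -> hit
0 -> hit
5 -> hit
0 -> hit
5 -> hit
8 -> fault, evict 2, frames [5, 0, 8]
5 -> hit
0 -> hit
8 -> hit
5 -> hit
8 -> hit
5 -> hit
0 -> hit
5 -> hit
8 -> hit
5 -> hit
2 -> fault, evict 8, frames [5, 0, 2]
Hits: 15 of 20 references → 15/20 = 0.7500.

0.75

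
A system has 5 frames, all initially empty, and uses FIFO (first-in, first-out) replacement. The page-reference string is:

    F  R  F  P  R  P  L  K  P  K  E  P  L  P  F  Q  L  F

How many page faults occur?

F → miss, frames {F}
R → miss, frames {F,R}
F → hit
P → miss, frames {F,R,P}
R → hit
P → hit
L → miss, frames {F,R,P,L}
K → miss, frames {F,R,P,L,K}
P → hit
K → hit
E → miss, evict F, frames {R,P,L,K,E}
P → hit
L → hit
P → hit
F → miss, evict R, frames {P,L,K,E,F}
Q → miss, evict P, frames {L,K,E,F,Q}
L → hit
F → hit
Page faults: 8.

8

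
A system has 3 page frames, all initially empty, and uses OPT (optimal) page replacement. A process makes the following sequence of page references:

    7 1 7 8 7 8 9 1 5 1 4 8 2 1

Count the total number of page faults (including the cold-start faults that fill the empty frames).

7

7 → fault, frames (7)
1 → fault, frames (7 1)
7 → hit
8 → fault, frames (7 1 8)
7 → hit
8 → hit
9 → fault, evict 7, frames (1 8 9)
1 → hit
5 → fault, evict 9, frames (1 8 5)
1 → hit
4 → fault, evict 5, frames (1 8 4)
8 → hit
2 → fault, evict 4, frames (1 8 2)
1 → hit
Page faults: 7.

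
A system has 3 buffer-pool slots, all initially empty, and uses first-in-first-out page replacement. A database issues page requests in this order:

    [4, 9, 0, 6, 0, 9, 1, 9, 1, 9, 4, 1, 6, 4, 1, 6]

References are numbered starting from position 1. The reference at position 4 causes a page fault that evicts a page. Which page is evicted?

4

pos 1: 4 → miss, frames {4}
pos 2: 9 → miss, frames {4,9}
pos 3: 0 → miss, frames {4,9,0}
pos 4: 6 → miss, evict 4, frames {9,0,6}
At position 4, page 4 is evicted.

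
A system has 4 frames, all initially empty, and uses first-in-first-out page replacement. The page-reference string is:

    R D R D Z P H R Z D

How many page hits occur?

R: fault, frames (R)
D: fault, frames (R D)
R: hit
D: hit
Z: fault, frames (R D Z)
P: fault, frames (R D Z P)
H: fault, evict R, frames (D Z P H)
R: fault, evict D, frames (Z P H R)
Z: hit
D: fault, evict Z, frames (P H R D)
Hits: 3.

3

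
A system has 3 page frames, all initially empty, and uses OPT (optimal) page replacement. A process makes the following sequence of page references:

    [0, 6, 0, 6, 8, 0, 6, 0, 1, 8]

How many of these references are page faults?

0 → fault, frames [0]
6 → fault, frames [0, 6]
0 → hit
6 → hit
8 → fault, frames [0, 6, 8]
0 → hit
6 → hit
0 → hit
1 → fault, evict 6, frames [0, 8, 1]
8 → hit
Page faults: 4.

4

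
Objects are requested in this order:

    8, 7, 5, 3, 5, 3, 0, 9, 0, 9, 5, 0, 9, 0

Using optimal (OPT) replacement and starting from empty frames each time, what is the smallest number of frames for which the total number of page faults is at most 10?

f=1: 14 faults
f=2: 8 faults
f=3: 6 faults
f=4: 6 faults
f=5: 6 faults
f=6: 6 faults
Smallest f with faults ≤ 10 is 2.

2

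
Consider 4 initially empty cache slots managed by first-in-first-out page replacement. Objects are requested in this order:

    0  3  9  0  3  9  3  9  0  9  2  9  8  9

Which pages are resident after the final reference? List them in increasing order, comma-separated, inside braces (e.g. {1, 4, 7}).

0 → fault, frames [0]
3 → fault, frames [0, 3]
9 → fault, frames [0, 3, 9]
0 → hit
3 → hit
9 → hit
3 → hit
9 → hit
0 → hit
9 → hit
2 → fault, frames [0, 3, 9, 2]
9 → hit
8 → fault, evict 0, frames [3, 9, 2, 8]
9 → hit

{2, 3, 8, 9}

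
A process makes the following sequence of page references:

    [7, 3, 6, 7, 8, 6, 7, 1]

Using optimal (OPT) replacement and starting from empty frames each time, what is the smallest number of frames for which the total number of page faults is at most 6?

2

f=1: 8 faults
f=2: 6 faults
f=3: 5 faults
f=4: 5 faults
f=5: 5 faults
Smallest f with faults ≤ 6 is 2.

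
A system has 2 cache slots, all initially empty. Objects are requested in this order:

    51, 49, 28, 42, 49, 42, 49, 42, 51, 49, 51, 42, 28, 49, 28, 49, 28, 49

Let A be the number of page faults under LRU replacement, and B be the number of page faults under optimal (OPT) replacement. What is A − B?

3

Under LRU: F F F F F . . . F F . F F F . . . . → 10 faults.
Under OPT: F F F F . . . . F . . F F . . . . . → 7 faults.
A − B = 10 − 7 = 3.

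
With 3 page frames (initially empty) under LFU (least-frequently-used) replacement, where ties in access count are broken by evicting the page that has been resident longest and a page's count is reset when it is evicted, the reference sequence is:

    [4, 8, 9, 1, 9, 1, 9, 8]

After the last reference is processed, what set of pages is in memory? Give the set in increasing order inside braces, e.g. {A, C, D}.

4: fault, frames (4)
8: fault, frames (4 8)
9: fault, frames (4 8 9)
1: fault, evict 4, frames (8 9 1)
9: hit
1: hit
9: hit
8: hit

{1, 8, 9}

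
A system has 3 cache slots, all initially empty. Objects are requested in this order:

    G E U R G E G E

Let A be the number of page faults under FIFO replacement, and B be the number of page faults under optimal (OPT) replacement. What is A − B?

2

Under FIFO: F F F F F F . . → 6 faults.
Under OPT: F F F F . . . . → 4 faults.
A − B = 6 − 4 = 2.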